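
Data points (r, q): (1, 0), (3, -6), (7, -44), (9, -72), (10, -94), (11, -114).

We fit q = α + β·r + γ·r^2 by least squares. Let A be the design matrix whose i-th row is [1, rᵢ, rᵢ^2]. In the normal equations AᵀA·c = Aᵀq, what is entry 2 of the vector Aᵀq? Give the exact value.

-3168

Entry 2 ↔ basis r, so (Aᵀq)_{2} = Σᵢ (r)·qᵢ = (1)·(0) + (3)·(-6) + (7)·(-44) + (9)·(-72) + (10)·(-94) + (11)·(-114) = -3168.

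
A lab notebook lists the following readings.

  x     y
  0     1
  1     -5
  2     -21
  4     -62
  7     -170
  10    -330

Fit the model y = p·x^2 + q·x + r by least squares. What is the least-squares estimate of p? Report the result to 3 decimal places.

Compute the Gram sums: Σx^2·x^2 = 12674, Σx^2·x = 1416, Σx^2 = 170, Σx·x = 170, Σx = 24, Σ1 = 6.
Right-hand side: Σx^2·y = -42411, Σx·y = -4785, Σy = -587.
So MᵀM·[p, q, r]ᵀ = Mᵀy: [[12674, 1416, 170]; [1416, 170, 24]; [170, 24, 6]]·[p, q, r]ᵀ = [-42411, -4785, -587]ᵀ.
Row-reducing yields p = -85529/29810, q = -131049/29810, r = 15553/14905.

p = -2.869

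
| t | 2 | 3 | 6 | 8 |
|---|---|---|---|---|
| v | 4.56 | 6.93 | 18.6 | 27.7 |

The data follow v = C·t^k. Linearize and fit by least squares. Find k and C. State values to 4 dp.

k = 1.3227, C = 1.7365

Taking logs, ln v = k·ln t + ln C, so regress ln v on ln t.
Σln t = 5.6630, Σ(ln t)² = 9.2219, Σln v = 9.6978, Σln t·ln v = 15.3228.
Equations: 9.2219·k + 5.6630·ln C = 15.3228;  5.6630·k + 4·ln C = 9.6978.
Slope k = (n·Σln t·ln v − Σln t·Σln v)/(n·Σ(ln t)² − (Σln t)²) = (4·15.3228 − 5.6630·9.6978)/4.8184 = 1.32266; ln C = (Σln v − k·Σln t)/n = 0.55189, so C = exp(0.55189) = 1.73654.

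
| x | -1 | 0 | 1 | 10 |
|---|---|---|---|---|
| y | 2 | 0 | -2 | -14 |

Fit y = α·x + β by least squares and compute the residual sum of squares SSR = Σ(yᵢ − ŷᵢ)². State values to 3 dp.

AᵀA·[α, β]ᵀ = Aᵀy reads: 102·α + 10·β = -144;  10·α + 4·β = -14.
(Σx·x = 102, Σx = 10, Σ1 = 4, Σx·y = -144, Σy = -14.)
Eliminating β: 4·(row 1) − 10·(row 2) gives 308·α = 4·(-144) − 10·(-14) = -436, so α = -109/77.
Then β = ((-14) − 10·(-109/77))/4 = 3/77.
Residuals: 6/11, -3/77, -48/77, 9/77; SSR = 54/77.

SSR = 0.701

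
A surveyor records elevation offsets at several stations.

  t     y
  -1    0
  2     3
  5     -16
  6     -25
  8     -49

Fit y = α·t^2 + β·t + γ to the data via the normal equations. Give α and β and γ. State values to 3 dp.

α = -0.993, β = 1.392, γ = 2.848

Normal-equation sums: Σt^2·t^2 = 6034, Σt^2·t = 860, Σt^2 = 130, Σt·t = 130, Σt = 20, Σ1 = 5.
Right-hand side: Σt^2·y = -4424, Σt·y = -616, Σy = -87.
So AᵀA·[α, β, γ]ᵀ = Aᵀy: [[6034, 860, 130]; [860, 130, 20]; [130, 20, 5]]·[α, β, γ]ᵀ = [-4424, -616, -87]ᵀ.
Inverting the 3×3 Gram matrix, [α, β, γ]ᵀ = [-283/285, 1984/1425, 1353/475]ᵀ.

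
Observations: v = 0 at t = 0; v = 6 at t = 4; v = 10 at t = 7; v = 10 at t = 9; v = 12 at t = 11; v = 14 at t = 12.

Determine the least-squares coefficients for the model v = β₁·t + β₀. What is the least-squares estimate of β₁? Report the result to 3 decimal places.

Sums needed: Σt·t = 411, Σt = 43, Σ1 = 6.
Right-hand side: Σt·v = 484, Σv = 52.
Normal equations: [[411, 43]; [43, 6]]·[β₁, β₀]ᵀ = [484, 52]ᵀ.
Eliminating β₀: 6·(row 1) − 43·(row 2) gives 617·β₁ = 6·484 − 43·52 = 668, so β₁ = 668/617.
Then β₀ = (52 − 43·(668/617))/6 = 560/617.

β₁ = 1.083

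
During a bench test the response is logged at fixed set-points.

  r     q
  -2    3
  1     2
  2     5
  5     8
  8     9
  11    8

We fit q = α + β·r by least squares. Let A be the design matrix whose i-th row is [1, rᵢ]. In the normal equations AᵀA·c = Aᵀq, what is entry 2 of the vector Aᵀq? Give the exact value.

206

Entry 2 ↔ basis r, so (Aᵀq)_{2} = Σᵢ (r)·qᵢ = (-2)·(3) + (1)·(2) + (2)·(5) + (5)·(8) + (8)·(9) + (11)·(8) = 206.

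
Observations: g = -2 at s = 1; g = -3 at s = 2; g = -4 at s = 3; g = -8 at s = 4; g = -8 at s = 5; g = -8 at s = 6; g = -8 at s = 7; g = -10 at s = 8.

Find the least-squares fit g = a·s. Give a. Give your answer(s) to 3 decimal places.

a = -1.353

With design matrix M, MᵀM = [[204]] and Mᵀg = [-276]ᵀ.
a = (-276)/204 = -1.35294.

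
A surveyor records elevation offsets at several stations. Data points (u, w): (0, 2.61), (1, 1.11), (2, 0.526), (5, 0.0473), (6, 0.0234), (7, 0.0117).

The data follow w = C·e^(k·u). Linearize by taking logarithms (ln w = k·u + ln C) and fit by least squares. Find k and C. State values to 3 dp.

k = -0.776, C = 2.482

Linearized form: ln w = k·u + ln C. From the 6 transformed points,
XᵀX = [[115.0000, 21.0000]; [21.0000, 6]], rhs = [-70.1041, -10.8332]ᵀ  (here Σu = 21.0000, Σ(u)² = 115.0000, Σln w = -10.8332, Σu·ln w = -70.1041).
Slope k = (n·Σu·ln w − Σu·Σln w)/(n·Σ(u)² − (Σu)²) = (6·-70.1041 − 21.0000·-10.8332)/249.0000 = -0.77561; ln C = (Σln w − k·Σu)/n = 0.90912, so C = exp(0.90912) = 2.48213.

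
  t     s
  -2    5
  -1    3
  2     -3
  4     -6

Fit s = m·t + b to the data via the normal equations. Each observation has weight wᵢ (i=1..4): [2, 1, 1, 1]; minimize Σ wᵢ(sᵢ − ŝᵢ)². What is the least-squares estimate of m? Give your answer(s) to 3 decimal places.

AᵀWA·[m, b]ᵀ = AᵀWs reads: 29·m + 1·b = -53;  1·m + 5·b = 4.
Eliminating b: 5·(row 1) − 1·(row 2) gives 144·m = 5·(-53) − 1·4 = -269, so m = -269/144.
Then b = (4 − 1·(-269/144))/5 = 169/144.

m = -1.868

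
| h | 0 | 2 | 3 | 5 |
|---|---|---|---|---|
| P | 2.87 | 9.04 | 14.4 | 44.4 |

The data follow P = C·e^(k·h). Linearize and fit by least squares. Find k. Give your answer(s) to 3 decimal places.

k = 0.545

Let Y = ln P. Fitting Y = k·h + ln C by least squares:
XᵀX = [[38.0000, 10.0000]; [10.0000, 4]], rhs = [31.3712, 9.7164]ᵀ  (here Σh = 10.0000, Σ(h)² = 38.0000, Σln P = 9.7164, Σh·ln P = 31.3712).
Solving (det = 52.0000): k = 0.54462, ln C = 1.06755.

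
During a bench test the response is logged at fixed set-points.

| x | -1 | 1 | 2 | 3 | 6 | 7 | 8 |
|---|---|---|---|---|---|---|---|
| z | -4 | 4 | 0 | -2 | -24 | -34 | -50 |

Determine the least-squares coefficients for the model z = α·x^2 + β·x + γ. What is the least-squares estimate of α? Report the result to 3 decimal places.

Sums needed: Σx^2·x^2 = 7892, Σx^2·x = 1106, Σx^2 = 164, Σx·x = 164, Σx = 26, Σ1 = 7.
Moment sums: Σx^2·z = -5748, Σx·z = -780, Σz = -110.
Solving the 3×3 system (Gaussian elimination) gives α = -1004/899, β = 2446/899, γ = 10/29.

α = -1.117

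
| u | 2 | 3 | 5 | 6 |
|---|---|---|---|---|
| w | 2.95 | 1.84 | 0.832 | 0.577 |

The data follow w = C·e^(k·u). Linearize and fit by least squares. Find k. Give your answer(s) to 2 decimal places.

k = -0.41

Taking logs, ln w = k·u + ln C, so regress ln w on u.
XᵀX = [[74.0000, 16.0000]; [16.0000, 4]], rhs = [-0.2262, 0.9577]ᵀ  (here Σu = 16.0000, Σ(u)² = 74.0000, Σln w = 0.9577, Σu·ln w = -0.2262).
Slope k = (n·Σu·ln w − Σu·Σln w)/(n·Σ(u)² − (Σu)²) = (4·-0.2262 − 16.0000·0.9577)/40.0000 = -0.40571; ln C = (Σln w − k·Σu)/n = 1.86228.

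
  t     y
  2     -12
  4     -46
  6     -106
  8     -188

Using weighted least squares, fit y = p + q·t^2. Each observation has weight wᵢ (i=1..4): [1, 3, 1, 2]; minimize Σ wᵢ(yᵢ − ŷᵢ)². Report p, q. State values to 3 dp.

p = 0.692, q = -2.948

Normal-equation sums: Σwᵢ·1 = 7, Σwᵢ·t^2 = 216, Σwᵢ·t^2·t^2 = 10272.
For XᵀWy: Σwᵢ·y = -632, Σwᵢ·t^2·y = -30136.
So XᵀWX·[p, q]ᵀ = XᵀWy: [[7, 216]; [216, 10272]]·[p, q]ᵀ = [-632, -30136]ᵀ.
Eliminating q: 10272·(row 1) − 216·(row 2) gives 25248·p = 10272·(-632) − 216·(-30136) = 17472, so p = 182/263.
Then q = ((-30136) − 216·(182/263))/10272 = -9305/3156.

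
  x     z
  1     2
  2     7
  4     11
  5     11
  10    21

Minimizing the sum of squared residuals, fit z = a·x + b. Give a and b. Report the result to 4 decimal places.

a = 1.9553, b = 1.7967

Normal-equation sums: Σx·x = 146, Σx = 22, Σ1 = 5.
Right-hand side: Σx·z = 325, Σz = 52.
Determinant 146·5 − 22² = 246.
a = (325·5 − 22·52)/246 = 481/246; b = (146·52 − 22·325)/246 = 221/123.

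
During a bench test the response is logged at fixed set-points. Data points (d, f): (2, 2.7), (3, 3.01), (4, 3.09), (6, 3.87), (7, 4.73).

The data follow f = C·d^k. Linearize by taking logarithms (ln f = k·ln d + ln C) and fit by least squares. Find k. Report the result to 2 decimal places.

With ln fᵢ as the transformed response and ln dᵢ as the regressor:
Over the data: Σln d = 6.9157, Σ(ln d)² = 10.6062, Σln f = 6.1305, Σln d·ln f = 8.9116.
Normal system: [[10.6062, 6.9157]; [6.9157, 5]]·[k, ln C]ᵀ = [8.9116, 6.1305]ᵀ.
Slope k = (n·Σln d·ln f − Σln d·Σln f)/(n·Σ(ln d)² − (Σln d)²) = (5·8.9116 − 6.9157·6.1305)/5.2037 = 0.41522; ln C = (Σln f − k·Σln d)/n = 0.65181.

k = 0.42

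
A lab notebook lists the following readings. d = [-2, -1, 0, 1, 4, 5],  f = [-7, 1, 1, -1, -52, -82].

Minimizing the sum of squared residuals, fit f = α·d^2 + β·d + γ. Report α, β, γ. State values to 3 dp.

AᵀA·[α, β, γ]ᵀ = Aᵀf reads: 899·α + 181·β + 47·γ = -2910;  181·α + 47·β + 7·γ = -606;  47·α + 7·β + 6·γ = -140.
Solving the 3×3 system (Gaussian elimination) gives α = -1821/587, β = -775/587, γ = 1472/587.

α = -3.102, β = -1.320, γ = 2.508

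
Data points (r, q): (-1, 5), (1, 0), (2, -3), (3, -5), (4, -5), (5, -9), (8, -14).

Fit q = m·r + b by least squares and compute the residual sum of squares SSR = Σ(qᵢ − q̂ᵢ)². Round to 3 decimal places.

Compute the Gram sums: Σr·r = 120, Σr = 22, Σ1 = 7.
Moment sums: Σr·q = -203, Σq = -31.
Eliminating b: 7·(row 1) − 22·(row 2) gives 356·m = 7·(-203) − 22·(-31) = -739, so m = -739/356.
Then b = ((-31) − 22·(-739/356))/7 = 373/178.
Residuals: 295/356, -7/356, -84/89, -309/356, 215/178, -255/356, 91/178; SSR = 1625/356.

SSR = 4.565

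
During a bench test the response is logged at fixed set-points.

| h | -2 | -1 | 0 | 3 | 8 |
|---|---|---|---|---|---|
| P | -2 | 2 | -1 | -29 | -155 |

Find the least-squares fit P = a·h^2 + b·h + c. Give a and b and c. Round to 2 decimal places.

a = -1.97, b = -3.51, c = -0.58

Forming AᵀA = [[4194, 530, 78]; [530, 78, 8]; [78, 8, 5]] and AᵀP = [-10187, -1325, -185]ᵀ gives AᵀA·[a, b, c]ᵀ = AᵀP.
Inverting the 3×3 Gram matrix, [a, b, c]ᵀ = [-10549/5344, -18781/5344, -1557/2672]ᵀ.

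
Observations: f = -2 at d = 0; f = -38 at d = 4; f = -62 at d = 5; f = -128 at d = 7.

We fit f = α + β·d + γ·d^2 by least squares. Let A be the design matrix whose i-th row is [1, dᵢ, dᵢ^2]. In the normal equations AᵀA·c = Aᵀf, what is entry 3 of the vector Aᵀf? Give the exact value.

-8430

Entry 3 ↔ basis d^2, so (Aᵀf)_{3} = Σᵢ (d^2)·fᵢ = (0)·(-2) + (16)·(-38) + (25)·(-62) + (49)·(-128) = -8430.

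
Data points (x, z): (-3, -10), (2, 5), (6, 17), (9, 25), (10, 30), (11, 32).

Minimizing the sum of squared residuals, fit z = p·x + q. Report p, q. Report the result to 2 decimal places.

From the data, Σx·x = 351, Σx = 35, Σ1 = 6.
For Mᵀz: Σx·z = 1019, Σz = 99.
Normal equations: [[351, 35]; [35, 6]]·[p, q]ᵀ = [1019, 99]ᵀ.
Determinant 351·6 − 35² = 881.
p = (1019·6 − 35·99)/881 = 2649/881; q = (351·99 − 35·1019)/881 = -916/881.

p = 3.01, q = -1.04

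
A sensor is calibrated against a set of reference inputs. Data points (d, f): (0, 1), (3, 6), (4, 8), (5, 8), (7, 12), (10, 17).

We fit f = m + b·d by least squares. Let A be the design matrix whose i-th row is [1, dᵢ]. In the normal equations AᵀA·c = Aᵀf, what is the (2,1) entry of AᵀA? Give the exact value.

Row 2 ↔ basis d, column 1 ↔ basis 1, so (AᵀA)_{2,1} = Σᵢ d = (0)·(1) + (3)·(1) + (4)·(1) + (5)·(1) + (7)·(1) + (10)·(1) = 29.

29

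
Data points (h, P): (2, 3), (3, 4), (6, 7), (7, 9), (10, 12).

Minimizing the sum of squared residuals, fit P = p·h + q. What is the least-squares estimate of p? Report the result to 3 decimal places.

Setting ∂/∂p … = 0 gives: 198·p + 28·q = 243;  28·p + 5·q = 35.
Determinant 198·5 − 28² = 206.
p = (243·5 − 28·35)/206 = 235/206; q = (198·35 − 28·243)/206 = 63/103.

p = 1.141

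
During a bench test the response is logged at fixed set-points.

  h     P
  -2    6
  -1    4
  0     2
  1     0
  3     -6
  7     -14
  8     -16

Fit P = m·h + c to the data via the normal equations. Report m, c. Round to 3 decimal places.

From the data, Σh·h = 128, Σh = 16, Σ1 = 7.
And Σh·P = -260, ΣP = -24.
Normal equations: [[128, 16]; [16, 7]]·[m, c]ᵀ = [-260, -24]ᵀ.
det = 128·7 − 16² = 640.
m = ((-260)·7 − 16·(-24))/640 = -359/160; c = (128·(-24) − 16·(-260))/640 = 17/10.

m = -2.244, c = 1.700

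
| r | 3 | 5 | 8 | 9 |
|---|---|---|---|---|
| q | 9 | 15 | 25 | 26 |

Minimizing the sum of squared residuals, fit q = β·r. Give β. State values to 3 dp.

β = 2.994

Sums needed: Σr·r = 179.
And Σr·q = 536.
AᵀA·[β]ᵀ = Aᵀq becomes [[179]]·[β]ᵀ = [536]ᵀ.
Hence β = 536 / 179 ≈ 2.99441.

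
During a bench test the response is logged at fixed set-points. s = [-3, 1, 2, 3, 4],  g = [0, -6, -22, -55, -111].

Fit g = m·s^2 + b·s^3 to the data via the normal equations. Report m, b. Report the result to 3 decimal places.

The normal equations are: 435·m + 1057·b = -2365;  1057·m + 5619·b = -8771.
Δ = 435·5619 − 1057² = 1327016.
m = ((-2365)·5619 − 1057·(-8771))/1327016 = -1004497/331754; b = (435·(-8771) − 1057·(-2365))/1327016 = -328895/331754.

m = -3.028, b = -0.991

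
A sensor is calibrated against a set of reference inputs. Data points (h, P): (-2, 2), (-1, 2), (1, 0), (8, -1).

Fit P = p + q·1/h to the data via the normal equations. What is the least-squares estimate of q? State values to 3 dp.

q = -1.275

The normal system MᵀM·[p, q]ᵀ = MᵀP is [[4, -3/8]; [-3/8, 145/64]]·[p, q]ᵀ = [3, -25/8]ᵀ.
Eliminating q: (145/64)·(row 1) − (-3/8)·(row 2) gives (571/64)·p = (145/64)·3 − (-3/8)·(-25/8) = 45/8, so p = 360/571.
Then q = ((-25/8) − (-3/8)·(360/571))/(145/64) = -728/571.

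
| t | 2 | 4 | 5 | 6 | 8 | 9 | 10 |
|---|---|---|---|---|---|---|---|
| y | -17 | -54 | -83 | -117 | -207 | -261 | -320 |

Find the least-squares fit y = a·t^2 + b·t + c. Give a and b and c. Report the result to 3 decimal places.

a = -3.194, b = 0.329, c = -4.622

Compute the Gram sums: Σt^2·t^2 = 22850, Σt^2·t = 2654, Σt^2 = 326, Σt·t = 326, Σt = 44, Σ1 = 7.
Moment sums: Σt^2·y = -73608, Σt·y = -8572, Σy = -1059.
So AᵀA·[a, b, c]ᵀ = Aᵀy: [[22850, 2654, 326]; [2654, 326, 44]; [326, 44, 7]]·[a, b, c]ᵀ = [-73608, -8572, -1059]ᵀ.
Row-reducing yields a = -73505/23016, b = 7577/23016, c = -2533/548.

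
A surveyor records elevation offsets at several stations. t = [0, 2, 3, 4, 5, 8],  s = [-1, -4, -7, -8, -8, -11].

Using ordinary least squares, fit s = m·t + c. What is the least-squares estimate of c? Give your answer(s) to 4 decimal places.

Normal-equation sums: Σt·t = 118, Σt = 22, Σ1 = 6.
Right-hand side: Σt·s = -189, Σs = -39.
Normal equations: [[118, 22]; [22, 6]]·[m, c]ᵀ = [-189, -39]ᵀ.
Δ = 118·6 − 22² = 224.
m = ((-189)·6 − 22·(-39))/224 = -69/56; c = (118·(-39) − 22·(-189))/224 = -111/56.

c = -1.9821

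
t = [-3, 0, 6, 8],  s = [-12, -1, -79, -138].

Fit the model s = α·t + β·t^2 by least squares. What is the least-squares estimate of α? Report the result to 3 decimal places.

AᵀA·[α, β]ᵀ = Aᵀs reads: 109·α + 701·β = -1542;  701·α + 5473·β = -11784.
Δ = 109·5473 − 701² = 105156.
α = ((-1542)·5473 − 701·(-11784))/105156 = -29797/17526; β = (109·(-11784) − 701·(-1542))/105156 = -33919/17526.

α = -1.700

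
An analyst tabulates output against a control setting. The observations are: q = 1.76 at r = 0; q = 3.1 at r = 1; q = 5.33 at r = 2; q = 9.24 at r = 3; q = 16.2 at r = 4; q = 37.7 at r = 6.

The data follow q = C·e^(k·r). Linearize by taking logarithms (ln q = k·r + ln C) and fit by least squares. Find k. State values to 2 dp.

k = 0.52

Taking logs, ln q = k·r + ln C, so regress ln q on r.
Σr = 16.0000, Σ(r)² = 66.0000, Σln q = 12.0083, Σr·ln q = 44.0667.
Normal system: [[66.0000, 16.0000]; [16.0000, 6]]·[k, ln C]ᵀ = [44.0667, 12.0083]ᵀ.
Slope k = (n·Σr·ln q − Σr·Σln q)/(n·Σ(r)² − (Σr)²) = (6·44.0667 − 16.0000·12.0083)/140.0000 = 0.51620; ln C = (Σln q − k·Σr)/n = 0.62485.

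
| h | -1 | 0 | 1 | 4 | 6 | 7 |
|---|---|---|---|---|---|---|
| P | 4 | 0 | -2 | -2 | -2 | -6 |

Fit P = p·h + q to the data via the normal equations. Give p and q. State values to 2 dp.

Sums needed: Σh·h = 103, Σh = 17, Σ1 = 6.
For AᵀP: Σh·P = -68, ΣP = -8.
So AᵀA·[p, q]ᵀ = AᵀP: [[103, 17]; [17, 6]]·[p, q]ᵀ = [-68, -8]ᵀ.
Eliminating q: 6·(row 1) − 17·(row 2) gives 329·p = 6·(-68) − 17·(-8) = -272, so p = -272/329.
Then q = ((-8) − 17·(-272/329))/6 = 332/329.

p = -0.83, q = 1.01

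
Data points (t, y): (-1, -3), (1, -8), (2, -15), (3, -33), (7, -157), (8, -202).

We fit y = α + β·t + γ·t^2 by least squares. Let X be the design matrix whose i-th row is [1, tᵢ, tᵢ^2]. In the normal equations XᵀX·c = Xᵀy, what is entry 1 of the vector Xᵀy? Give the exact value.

Entry 1 ↔ basis 1, so (Xᵀy)_{1} = Σᵢ yᵢ = (1)·(-3) + (1)·(-8) + (1)·(-15) + (1)·(-33) + (1)·(-157) + (1)·(-202) = -418.

-418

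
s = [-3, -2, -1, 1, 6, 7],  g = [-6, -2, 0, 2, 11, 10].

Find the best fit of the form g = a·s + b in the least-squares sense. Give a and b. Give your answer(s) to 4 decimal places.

Normal-equation sums: Σs·s = 100, Σs = 8, Σ1 = 6.
Right-hand side: Σs·g = 160, Σg = 15.
AᵀA·[a, b]ᵀ = Aᵀg becomes [[100, 8]; [8, 6]]·[a, b]ᵀ = [160, 15]ᵀ.
Determinant 100·6 − 8² = 536.
a = (160·6 − 8·15)/536 = 105/67; b = (100·15 − 8·160)/536 = 55/134.

a = 1.5672, b = 0.4104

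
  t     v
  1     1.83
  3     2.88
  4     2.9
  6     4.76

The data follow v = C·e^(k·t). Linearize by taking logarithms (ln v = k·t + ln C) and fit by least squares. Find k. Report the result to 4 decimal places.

k = 0.1841

Linearized form: ln v = k·t + ln C. From the 4 transformed points,
Σt = 14.0000, Σ(t)² = 62.0000, Σln v = 4.2871, Σt·ln v = 17.3980.
Normal system: [[62.0000, 14.0000]; [14.0000, 4]]·[k, ln C]ᵀ = [17.3980, 4.2871]ᵀ.
Solving (det = 52.0000): k = 0.18410, ln C = 0.42742.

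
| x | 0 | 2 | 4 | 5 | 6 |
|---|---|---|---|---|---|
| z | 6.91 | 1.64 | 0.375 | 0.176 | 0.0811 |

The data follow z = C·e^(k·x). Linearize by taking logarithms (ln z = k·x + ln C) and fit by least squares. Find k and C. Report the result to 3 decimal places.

Taking logs, ln z = k·x + ln C, so regress ln z on x.
Σx = 17.0000, Σ(x)² = 81.0000, Σln z = -2.8025, Σx·ln z = -26.6927.
Equations: 81.0000·k + 17.0000·ln C = -26.6927;  17.0000·k + 5·ln C = -2.8025.
Slope k = (n·Σx·ln z − Σx·Σln z)/(n·Σ(x)² − (Σx)²) = (5·-26.6927 − 17.0000·-2.8025)/116.0000 = -0.73984; ln C = (Σln z − k·Σx)/n = 1.95494, so C = exp(1.95494) = 7.06350.

k = -0.740, C = 7.063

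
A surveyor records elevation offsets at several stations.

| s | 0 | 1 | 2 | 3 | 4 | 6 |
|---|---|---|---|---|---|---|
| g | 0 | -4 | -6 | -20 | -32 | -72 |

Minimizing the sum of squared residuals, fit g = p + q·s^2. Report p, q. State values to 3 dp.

p = -0.452, q = -1.989

Compute the Gram sums: Σ1 = 6, Σs^2 = 66, Σs^2·s^2 = 1650.
And Σg = -134, Σs^2·g = -3312.
Normal equations: [[6, 66]; [66, 1650]]·[p, q]ᵀ = [-134, -3312]ᵀ.
det = 6·1650 − 66² = 5544.
p = ((-134)·1650 − 66·(-3312))/5544 = -19/42; q = (6·(-3312) − 66·(-134))/5544 = -919/462.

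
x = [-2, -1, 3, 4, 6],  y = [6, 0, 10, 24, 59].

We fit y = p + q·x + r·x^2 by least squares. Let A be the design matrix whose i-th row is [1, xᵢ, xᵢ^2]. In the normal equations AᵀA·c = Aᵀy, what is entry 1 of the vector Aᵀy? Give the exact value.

99

Entry 1 ↔ basis 1, so (Aᵀy)_{1} = Σᵢ yᵢ = (1)·(6) + (1)·(0) + (1)·(10) + (1)·(24) + (1)·(59) = 99.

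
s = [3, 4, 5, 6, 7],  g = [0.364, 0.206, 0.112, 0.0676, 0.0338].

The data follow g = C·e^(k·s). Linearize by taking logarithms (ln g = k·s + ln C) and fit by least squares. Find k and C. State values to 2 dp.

k = -0.59, C = 2.14

Taking logs, ln g = k·s + ln C, so regress ln g on s.
Over the data: Σs = 25.0000, Σ(s)² = 135.0000, Σln g = -10.8612, Σs·ln g = -60.1735.
Normal system: [[135.0000, 25.0000]; [25.0000, 5]]·[k, ln C]ᵀ = [-60.1735, -10.8612]ᵀ.
Slope k = (n·Σs·ln g − Σs·Σln g)/(n·Σ(s)² − (Σs)²) = (5·-60.1735 − 25.0000·-10.8612)/50.0000 = -0.58677; ln C = (Σln g − k·Σs)/n = 0.76159, so C = exp(0.76159) = 2.14168.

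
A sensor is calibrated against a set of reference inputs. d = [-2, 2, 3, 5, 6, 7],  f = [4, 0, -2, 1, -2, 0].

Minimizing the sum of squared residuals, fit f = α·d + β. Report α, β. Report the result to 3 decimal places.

α = -0.458, β = 1.769

Sums needed: Σd·d = 127, Σd = 21, Σ1 = 6.
Moment sums: Σd·f = -21, Σf = 1.
Eliminating β: 6·(row 1) − 21·(row 2) gives 321·α = 6·(-21) − 21·1 = -147, so α = -49/107.
Then β = (1 − 21·(-49/107))/6 = 568/321.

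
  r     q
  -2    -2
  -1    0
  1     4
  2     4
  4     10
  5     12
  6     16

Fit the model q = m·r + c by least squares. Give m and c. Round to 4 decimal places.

m = 2.1458, c = 1.6875

The normal system XᵀX·[m, c]ᵀ = Xᵀq is [[87, 15]; [15, 7]]·[m, c]ᵀ = [212, 44]ᵀ.
Determinant 87·7 − 15² = 384.
m = (212·7 − 15·44)/384 = 103/48; c = (87·44 − 15·212)/384 = 27/16.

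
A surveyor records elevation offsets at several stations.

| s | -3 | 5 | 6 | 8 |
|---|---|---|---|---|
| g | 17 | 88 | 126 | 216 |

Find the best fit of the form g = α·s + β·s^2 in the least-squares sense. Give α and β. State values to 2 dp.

AᵀA·[α, β]ᵀ = Aᵀg reads: 134·α + 826·β = 2873;  826·α + 6098·β = 20713.
(Σs·s = 134, Σs·s^2 = 826, Σs^2·s^2 = 6098, Σs·g = 2873, Σs^2·g = 20713.)
Eliminating β: 6098·(row 1) − 826·(row 2) gives 134856·α = 6098·2873 − 826·20713 = 410616, so α = 5703/1873.
Then β = (20713 − 826·(5703/1873))/6098 = 11179/3746.

α = 3.04, β = 2.98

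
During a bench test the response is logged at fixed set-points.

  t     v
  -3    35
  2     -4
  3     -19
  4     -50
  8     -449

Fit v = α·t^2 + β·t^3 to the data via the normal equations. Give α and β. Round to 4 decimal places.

Normal-equation sums: Σt^2·t^2 = 4530, Σt^2·t^3 = 33824, Σt^3·t^3 = 267762.
Right-hand side: Σt^2·v = -29408, Σt^3·v = -234578.
Determinant 4530·267762 − 33824² = 68898884.
α = ((-29408)·267762 − 33824·(-234578))/68898884 = 15005344/17224721; β = (4530·(-234578) − 33824·(-29408))/68898884 = -112487/114071.

α = 0.8712, β = -0.9861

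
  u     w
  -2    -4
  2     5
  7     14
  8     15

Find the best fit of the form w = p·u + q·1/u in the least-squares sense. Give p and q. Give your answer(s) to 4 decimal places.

From the data, Σu·u = 121, Σu·1/u = 4, Σ1/u·1/u = 1681/3136.
For Mᵀw: Σu·w = 236, Σ1/u·w = 67/8.
So MᵀM·[p, q]ᵀ = Mᵀw: [[121, 4]; [4, 1681/3136]]·[p, q]ᵀ = [236, 67/8]ᵀ.
Determinant 121·(1681/3136) − 4² = 153225/3136.
p = (236·(1681/3136) − 4·(67/8))/(153225/3136) = 19444/10215; q = (121·(67/8) − 4·236)/(153225/3136) = 14504/10215.

p = 1.9035, q = 1.4199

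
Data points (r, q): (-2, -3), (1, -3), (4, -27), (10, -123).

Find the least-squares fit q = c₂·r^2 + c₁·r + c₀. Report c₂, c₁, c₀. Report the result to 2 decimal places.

c₂ = -1.03, c₁ = -1.83, c₀ = -1.88

Normal-equation sums: Σr^2·r^2 = 10273, Σr^2·r = 1057, Σr^2 = 121, Σr·r = 121, Σr = 13, Σ1 = 4.
Moment sums: Σr^2·q = -12747, Σr·q = -1335, Σq = -156.
Normal equations: [[10273, 1057, 121]; [1057, 121, 13]; [121, 13, 4]]·[c₂, c₁, c₀]ᵀ = [-12747, -1335, -156]ᵀ.
Inverting the 3×3 Gram matrix, [c₂, c₁, c₀]ᵀ = [-34/33, -302/165, -311/165]ᵀ.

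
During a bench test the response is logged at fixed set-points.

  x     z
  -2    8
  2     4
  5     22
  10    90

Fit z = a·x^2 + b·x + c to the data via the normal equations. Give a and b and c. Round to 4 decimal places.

a = 0.9720, b = -0.9343, c = 2.1850

Setting ∂/∂a … = 0 gives: 10657·a + 1125·b + 133·c = 9598;  1125·a + 133·b + 15·c = 1002;  133·a + 15·b + 4·c = 124.
Row-reducing yields a = 13985/14388, b = -4481/4796, c = 1429/654.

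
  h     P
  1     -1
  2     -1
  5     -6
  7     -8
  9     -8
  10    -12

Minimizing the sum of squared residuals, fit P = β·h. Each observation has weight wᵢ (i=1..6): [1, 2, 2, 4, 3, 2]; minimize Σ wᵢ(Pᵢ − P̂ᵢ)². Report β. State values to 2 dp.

Setting ∂/∂β … = 0 gives: 698·β = -745.
Hence β = -745 / 698 ≈ -1.06734.

β = -1.07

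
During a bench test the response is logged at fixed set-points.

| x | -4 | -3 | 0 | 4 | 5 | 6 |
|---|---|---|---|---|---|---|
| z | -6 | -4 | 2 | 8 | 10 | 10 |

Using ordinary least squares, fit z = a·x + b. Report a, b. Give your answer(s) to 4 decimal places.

Sums needed: Σx·x = 102, Σx = 8, Σ1 = 6.
And Σx·z = 178, Σz = 20.
AᵀA·[a, b]ᵀ = Aᵀz becomes [[102, 8]; [8, 6]]·[a, b]ᵀ = [178, 20]ᵀ.
Determinant 102·6 − 8² = 548.
a = (178·6 − 8·20)/548 = 227/137; b = (102·20 − 8·178)/548 = 154/137.

a = 1.6569, b = 1.1241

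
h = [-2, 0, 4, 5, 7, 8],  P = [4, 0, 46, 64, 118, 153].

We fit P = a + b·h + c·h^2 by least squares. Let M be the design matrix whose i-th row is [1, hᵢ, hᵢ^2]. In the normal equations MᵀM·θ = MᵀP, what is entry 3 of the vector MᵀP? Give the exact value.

Entry 3 ↔ basis h^2, so (MᵀP)_{3} = Σᵢ (h^2)·Pᵢ = (4)·(4) + (0)·(0) + (16)·(46) + (25)·(64) + (49)·(118) + (64)·(153) = 17926.

17926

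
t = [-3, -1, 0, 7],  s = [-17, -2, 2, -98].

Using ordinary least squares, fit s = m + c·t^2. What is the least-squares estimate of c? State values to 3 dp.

c = -2.022

Forming XᵀX = [[4, 59]; [59, 2483]] and Xᵀs = [-115, -4957]ᵀ gives XᵀX·[m, c]ᵀ = Xᵀs.
Δ = 4·2483 − 59² = 6451.
m = ((-115)·2483 − 59·(-4957))/6451 = 6918/6451; c = (4·(-4957) − 59·(-115))/6451 = -13043/6451.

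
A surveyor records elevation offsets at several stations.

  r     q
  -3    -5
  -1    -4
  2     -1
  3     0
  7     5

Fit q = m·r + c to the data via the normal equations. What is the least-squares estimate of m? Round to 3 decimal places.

m = 1.014

Normal-equation sums: Σr·r = 72, Σr = 8, Σ1 = 5.
For Xᵀq: Σr·q = 52, Σq = -5.
Eliminating c: 5·(row 1) − 8·(row 2) gives 296·m = 5·52 − 8·(-5) = 300, so m = 75/74.
Then c = ((-5) − 8·(75/74))/5 = -97/37.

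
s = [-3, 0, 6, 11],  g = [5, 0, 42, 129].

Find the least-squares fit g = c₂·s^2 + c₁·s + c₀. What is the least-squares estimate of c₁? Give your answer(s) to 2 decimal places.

Setting ∂/∂c₂ … = 0 gives: 16018·c₂ + 1520·c₁ + 166·c₀ = 17166;  1520·c₂ + 166·c₁ + 14·c₀ = 1656;  166·c₂ + 14·c₁ + 4·c₀ = 176.
(Σs^2·s^2 = 16018, Σs^2·s = 1520, Σs^2 = 166, Σs·s = 166, Σs = 14, Σ1 = 4, Σs^2·g = 17166, Σs·g = 1656, Σg = 176.)
Inverting the 3×3 Gram matrix, [c₂, c₁, c₀]ᵀ = [29549/31062, 38957/31062, 1365/10354]ᵀ.

c₁ = 1.25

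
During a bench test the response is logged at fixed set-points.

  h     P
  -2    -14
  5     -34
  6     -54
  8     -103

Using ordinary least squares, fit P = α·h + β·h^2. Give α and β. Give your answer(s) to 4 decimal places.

Setting ∂/∂α … = 0 gives: 129·α + 845·β = -1290;  845·α + 6033·β = -9442.
det = 129·6033 − 845² = 64232.
α = ((-1290)·6033 − 845·(-9442))/64232 = 790/259; β = (129·(-9442) − 845·(-1290))/64232 = -516/259.

α = 3.0502, β = -1.9923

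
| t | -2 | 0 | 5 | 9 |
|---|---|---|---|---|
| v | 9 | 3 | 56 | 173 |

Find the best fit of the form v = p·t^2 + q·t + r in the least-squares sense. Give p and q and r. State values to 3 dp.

p = 2.037, q = 0.609, r = 2.414

Setting ∂/∂p … = 0 gives: 7202·p + 846·q + 110·r = 15449;  846·p + 110·q + 12·r = 1819;  110·p + 12·q + 4·r = 241.
Row-reducing yields p = 87255/42842, q = 13049/21421, r = 51712/21421.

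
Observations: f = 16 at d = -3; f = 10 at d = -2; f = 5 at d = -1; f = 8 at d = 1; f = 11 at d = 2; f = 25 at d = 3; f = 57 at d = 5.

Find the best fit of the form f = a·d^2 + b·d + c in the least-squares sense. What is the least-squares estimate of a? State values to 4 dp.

a = 1.8751

Setting ∂/∂a … = 0 gives: 821·a + 125·b + 53·c = 1891;  125·a + 53·b + 5·c = 317;  53·a + 5·b + 7·c = 132.
(Σd^2·d^2 = 821, Σd^2·d = 125, Σd^2 = 53, Σd·d = 53, Σd = 5, Σ1 = 7, Σd^2·f = 1891, Σd·f = 317, Σf = 132.)
Solving the 3×3 system (Gaussian elimination) gives a = 43157/23016, b = 27619/23016, c = 521/137.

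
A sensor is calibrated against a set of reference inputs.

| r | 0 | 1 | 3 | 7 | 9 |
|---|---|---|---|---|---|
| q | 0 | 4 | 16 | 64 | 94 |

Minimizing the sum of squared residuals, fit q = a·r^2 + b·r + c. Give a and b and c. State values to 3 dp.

Entries of AᵀA: Σr^2·r^2 = 9044, Σr^2·r = 1100, Σr^2 = 140, Σr·r = 140, Σr = 20, Σ1 = 5.
Right-hand side: Σr^2·q = 10898, Σr·q = 1346, Σq = 178.
AᵀA·[a, b, c]ᵀ = Aᵀq becomes [[9044, 1100, 140]; [1100, 140, 20]; [140, 20, 5]]·[a, b, c]ᵀ = [10898, 1346, 178]ᵀ.
Solving the 3×3 system (Gaussian elimination) gives a = 26/33, b = 1147/330, c = -4/11.

a = 0.788, b = 3.476, c = -0.364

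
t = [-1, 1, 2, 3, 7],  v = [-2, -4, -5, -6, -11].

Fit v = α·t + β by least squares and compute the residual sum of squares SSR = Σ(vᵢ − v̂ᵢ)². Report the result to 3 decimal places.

SSR = 0.199

Sums needed: Σt·t = 64, Σt = 12, Σ1 = 5.
Right-hand side: Σt·v = -107, Σv = -28.
AᵀA·[α, β]ᵀ = Aᵀv becomes [[64, 12]; [12, 5]]·[α, β]ᵀ = [-107, -28]ᵀ.
Eliminating β: 5·(row 1) − 12·(row 2) gives 176·α = 5·(-107) − 12·(-28) = -199, so α = -199/176.
Then β = ((-28) − 12·(-199/176))/5 = -127/44.
Residuals: -43/176, 3/176, 13/88, 49/176, -35/176; SSR = 35/176.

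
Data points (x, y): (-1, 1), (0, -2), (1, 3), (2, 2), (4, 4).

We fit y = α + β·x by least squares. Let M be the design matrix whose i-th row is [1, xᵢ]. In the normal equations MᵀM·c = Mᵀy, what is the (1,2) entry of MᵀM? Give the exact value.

6

Row 1 ↔ basis 1, column 2 ↔ basis x, so (MᵀM)_{1,2} = Σᵢ x = (1)·(-1) + (1)·(0) + (1)·(1) + (1)·(2) + (1)·(4) = 6.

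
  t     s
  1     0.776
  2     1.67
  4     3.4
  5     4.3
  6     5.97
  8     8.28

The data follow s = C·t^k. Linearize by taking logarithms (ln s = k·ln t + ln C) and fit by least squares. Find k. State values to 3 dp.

Let Y = ln s. Fitting Y = k·ln t + ln C by least squares:
Over the data: Σln t = 7.5601, Σ(ln t)² = 12.5270, Σln s = 6.8422, Σln t·ln s = 11.9966.
Normal system: [[12.5270, 7.5601]; [7.5601, 6]]·[k, ln C]ᵀ = [11.9966, 6.8422]ᵀ.
Δ = 12.5270·6 − (7.5601)² = 18.0074; k = (11.9966·6 − 7.5601·6.8422)/18.0074 = 1.12464, ln C = (12.5270·6.8422 − 7.5601·11.9966)/18.0074 = -0.27669.

k = 1.125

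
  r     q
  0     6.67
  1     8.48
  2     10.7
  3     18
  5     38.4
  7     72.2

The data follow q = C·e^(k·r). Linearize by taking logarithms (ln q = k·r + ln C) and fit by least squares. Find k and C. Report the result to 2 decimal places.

k = 0.36, C = 6.08

Let Y = ln q. Fitting Y = k·r + ln C by least squares:
Σr = 18.0000, Σ(r)² = 88.0000, Σln q = 17.2234, Σr·ln q = 63.7457.
Normal system: [[88.0000, 18.0000]; [18.0000, 6]]·[k, ln C]ᵀ = [63.7457, 17.2234]ᵀ.
Solving (det = 204.0000): k = 0.35516, ln C = 1.80510, so C = exp(1.80510) = 6.08059.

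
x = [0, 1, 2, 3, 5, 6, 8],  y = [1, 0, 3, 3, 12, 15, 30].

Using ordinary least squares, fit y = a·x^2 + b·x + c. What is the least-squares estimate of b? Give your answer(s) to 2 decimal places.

b = -0.63

The normal system AᵀA·[a, b, c]ᵀ = Aᵀy is [[6115, 889, 139]; [889, 139, 25]; [139, 25, 7]]·[a, b, c]ᵀ = [2799, 405, 64]ᵀ.
Row-reducing yields a = 1957/3696, b = -779/1232, c = 149/168.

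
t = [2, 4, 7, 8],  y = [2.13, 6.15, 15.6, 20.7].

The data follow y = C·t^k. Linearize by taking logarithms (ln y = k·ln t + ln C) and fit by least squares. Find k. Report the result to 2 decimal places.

k = 1.63

Linearized form: ln y = k·ln t + ln C. From the 4 transformed points,
AᵀA = [[10.5129, 6.1048]; [6.1048, 4]], rhs = [14.6892, 8.3500]ᵀ  (here Σln t = 6.1048, Σ(ln t)² = 10.5129, Σln y = 8.3500, Σln t·ln y = 14.6892).
Slope k = (n·Σln t·ln y − Σln t·Σln y)/(n·Σ(ln t)² − (Σln t)²) = (4·14.6892 − 6.1048·8.3500)/4.7831 = 1.62692; ln C = (Σln y − k·Σln t)/n = -0.39551.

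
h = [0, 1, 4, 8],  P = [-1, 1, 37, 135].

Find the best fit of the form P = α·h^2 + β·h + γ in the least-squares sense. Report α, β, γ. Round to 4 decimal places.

From the data, Σh^2·h^2 = 4353, Σh^2·h = 577, Σh^2 = 81, Σh·h = 81, Σh = 13, Σ1 = 4.
And Σh^2·P = 9233, Σh·P = 1229, ΣP = 172.
Row-reducing yields α = 315/167, β = 337/167, γ = -293/167.

α = 1.8862, β = 2.0180, γ = -1.7545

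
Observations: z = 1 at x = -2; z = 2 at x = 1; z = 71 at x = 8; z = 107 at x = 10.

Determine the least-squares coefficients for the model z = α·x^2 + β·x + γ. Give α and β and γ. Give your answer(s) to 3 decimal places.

α = 0.936, β = 1.368, γ = -0.110

From the data, Σx^2·x^2 = 14113, Σx^2·x = 1505, Σx^2 = 169, Σx·x = 169, Σx = 17, Σ1 = 4.
Right-hand side: Σx^2·z = 15250, Σx·z = 1638, Σz = 181.
Inverting the 3×3 Gram matrix, [α, β, γ]ᵀ = [17359/18546, 8457/6182, -1019/9273]ᵀ.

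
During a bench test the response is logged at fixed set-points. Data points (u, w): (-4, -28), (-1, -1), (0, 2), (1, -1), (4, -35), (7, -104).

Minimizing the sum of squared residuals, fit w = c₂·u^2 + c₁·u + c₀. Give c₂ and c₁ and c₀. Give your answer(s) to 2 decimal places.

Compute the Gram sums: Σu^2·u^2 = 2915, Σu^2·u = 343, Σu^2 = 83, Σu·u = 83, Σu = 7, Σ1 = 6.
For Aᵀw: Σu^2·w = -6106, Σu·w = -756, Σw = -167.
Normal equations: [[2915, 343, 83]; [343, 83, 7]; [83, 7, 6]]·[c₂, c₁, c₀]ᵀ = [-6106, -756, -167]ᵀ.
Solving the 3×3 system (Gaussian elimination) gives c₂ = -437743/214860, c₁ = -171241/214860, c₀ = 22913/17905.

c₂ = -2.04, c₁ = -0.80, c₀ = 1.28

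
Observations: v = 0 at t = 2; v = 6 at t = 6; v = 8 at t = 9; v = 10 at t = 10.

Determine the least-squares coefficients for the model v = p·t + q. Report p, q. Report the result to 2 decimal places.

p = 1.19, q = -2.01

The normal system XᵀX·[p, q]ᵀ = Xᵀv is [[221, 27]; [27, 4]]·[p, q]ᵀ = [208, 24]ᵀ.
Eliminating q: 4·(row 1) − 27·(row 2) gives 155·p = 4·208 − 27·24 = 184, so p = 184/155.
Then q = (24 − 27·(184/155))/4 = -312/155.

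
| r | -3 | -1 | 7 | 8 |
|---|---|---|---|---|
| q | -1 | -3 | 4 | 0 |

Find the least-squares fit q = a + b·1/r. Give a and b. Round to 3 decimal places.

a = 1.205, b = 4.523

Normal-equation sums: Σ1 = 4, Σ1/r = -179/168, Σ1/r·1/r = 32377/28224.
For Mᵀq: Σq = 0, Σ1/r·q = 82/21.
So MᵀM·[a, b]ᵀ = Mᵀq: [[4, -179/168]; [-179/168, 32377/28224]]·[a, b]ᵀ = [0, 82/21]ᵀ.
det = 4·(32377/28224) − (-179/168)² = 32489/9408.
a = (0·(32377/28224) − (-179/168)·(82/21))/(32489/9408) = 117424/97467; b = (4·(82/21) − (-179/168)·0)/(32489/9408) = 146944/32489.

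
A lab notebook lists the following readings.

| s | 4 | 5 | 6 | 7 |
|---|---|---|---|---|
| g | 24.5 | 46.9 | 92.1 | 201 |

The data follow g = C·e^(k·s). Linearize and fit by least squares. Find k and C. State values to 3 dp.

Taking logs, ln g = k·s + ln C, so regress ln g on s.
Σs = 22.0000, Σ(s)² = 126.0000, Σln g = 16.8729, Σs·ln g = 96.2952.
Normal system: [[126.0000, 22.0000]; [22.0000, 4]]·[k, ln C]ᵀ = [96.2952, 16.8729]ᵀ.
Slope k = (n·Σs·ln g − Σs·Σln g)/(n·Σ(s)² − (Σs)²) = (4·96.2952 − 22.0000·16.8729)/20.0000 = 0.69888; ln C = (Σln g − k·Σs)/n = 0.37440, so C = exp(0.37440) = 1.45412.

k = 0.699, C = 1.454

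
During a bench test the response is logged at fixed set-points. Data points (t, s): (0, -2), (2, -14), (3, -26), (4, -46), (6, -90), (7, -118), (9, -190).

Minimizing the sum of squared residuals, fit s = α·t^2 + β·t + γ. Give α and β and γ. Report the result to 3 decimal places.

α = -2.066, β = -2.294, γ = -1.721

With design matrix X, XᵀX = [[10611, 1387, 195]; [1387, 195, 31]; [195, 31, 7]] and Xᵀs = [-25438, -3366, -486]ᵀ.
Solving the 3×3 system (Gaussian elimination) gives α = -22520/10901, β = -25004/10901, γ = -1706/991.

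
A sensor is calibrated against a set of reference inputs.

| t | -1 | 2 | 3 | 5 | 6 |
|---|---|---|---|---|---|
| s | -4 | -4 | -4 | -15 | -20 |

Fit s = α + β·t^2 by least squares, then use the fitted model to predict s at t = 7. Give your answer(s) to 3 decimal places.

ŝ = -26.362

The normal system XᵀX·[α, β]ᵀ = Xᵀs is [[5, 75]; [75, 2019]]·[α, β]ᵀ = [-47, -1151]ᵀ.
Determinant 5·2019 − 75² = 4470.
α = ((-47)·2019 − 75·(-1151))/4470 = -1428/745; β = (5·(-1151) − 75·(-47))/4470 = -223/447.
At t = 7: ŝ = (-1428/745)·(1) + (-223/447)·(49) = -58919/2235.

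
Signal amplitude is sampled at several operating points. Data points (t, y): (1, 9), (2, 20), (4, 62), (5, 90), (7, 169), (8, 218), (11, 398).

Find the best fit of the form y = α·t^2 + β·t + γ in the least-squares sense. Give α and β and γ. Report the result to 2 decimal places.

Setting ∂/∂α … = 0 gives: 22036·α + 2384·β + 280·γ = 73722;  2384·α + 280·β + 38·γ = 8052;  280·α + 38·β + 7·γ = 966.
Inverting the 3×3 Gram matrix, [α, β, γ]ᵀ = [5183/1694, 270/121, 2966/847]ᵀ.

α = 3.06, β = 2.23, γ = 3.50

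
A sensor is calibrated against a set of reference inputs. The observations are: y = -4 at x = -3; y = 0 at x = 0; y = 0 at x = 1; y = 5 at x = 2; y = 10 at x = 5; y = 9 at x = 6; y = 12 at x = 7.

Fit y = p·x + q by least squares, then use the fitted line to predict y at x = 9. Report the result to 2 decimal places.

Normal-equation sums: Σx·x = 124, Σx = 18, Σ1 = 7.
Right-hand side: Σx·y = 210, Σy = 32.
So MᵀM·[p, q]ᵀ = Mᵀy: [[124, 18]; [18, 7]]·[p, q]ᵀ = [210, 32]ᵀ.
det = 124·7 − 18² = 544.
p = (210·7 − 18·32)/544 = 447/272; q = (124·32 − 18·210)/544 = 47/136.
At x = 9: ŷ = (447/272)·(9) + (47/136)·(1) = 4117/272.

ŷ = 15.14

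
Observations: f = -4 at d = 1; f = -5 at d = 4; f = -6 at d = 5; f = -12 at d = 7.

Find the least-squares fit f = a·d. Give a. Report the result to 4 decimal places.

Normal-equation sums: Σd·d = 91.
And Σd·f = -138.
So XᵀX·[a]ᵀ = Xᵀf: [[91]]·[a]ᵀ = [-138]ᵀ.
a = (-138)/91 = -1.51648.

a = -1.5165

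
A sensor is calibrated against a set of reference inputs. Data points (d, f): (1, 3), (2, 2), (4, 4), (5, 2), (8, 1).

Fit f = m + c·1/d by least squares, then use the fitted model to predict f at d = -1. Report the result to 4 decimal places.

Sums needed: Σ1 = 5, Σ1/d = 83/40, Σ1/d·1/d = 2189/1600.
Right-hand side: Σf = 12, Σ1/d·f = 221/40.
Normal equations: [[5, 83/40]; [83/40, 2189/1600]]·[m, c]ᵀ = [12, 221/40]ᵀ.
det = 5·(2189/1600) − (83/40)² = 507/200.
m = (12·(2189/1600) − (83/40)·(221/40))/(507/200) = 7925/4056; c = (5·(221/40) − (83/40)·12)/(507/200) = 545/507.
At d = -1: f̂ = (7925/4056)·(1) + (545/507)·(-1) = 3565/4056.

f̂ = 0.8789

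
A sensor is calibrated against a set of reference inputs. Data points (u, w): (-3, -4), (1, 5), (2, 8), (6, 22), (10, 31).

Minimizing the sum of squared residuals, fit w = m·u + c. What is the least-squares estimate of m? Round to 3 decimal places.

m = 2.800

Normal-equation sums: Σu·u = 150, Σu = 16, Σ1 = 5.
And Σu·w = 475, Σw = 62.
det = 150·5 − 16² = 494.
m = (475·5 − 16·62)/494 = 1383/494; c = (150·62 − 16·475)/494 = 850/247.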